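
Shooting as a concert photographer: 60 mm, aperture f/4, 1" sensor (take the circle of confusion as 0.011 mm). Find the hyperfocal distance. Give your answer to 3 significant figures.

81.9 m

Hyperfocal distance H = f²/(N·c) + f = 60²/(4 × 0.011) + 60 = 3600/0.044 + 60 ≈ 81878.2 mm ≈ 81.9 m.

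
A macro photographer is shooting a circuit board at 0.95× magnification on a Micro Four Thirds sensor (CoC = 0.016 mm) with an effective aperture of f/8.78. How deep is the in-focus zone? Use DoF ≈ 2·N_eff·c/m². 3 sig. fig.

0.311 mm

At magnification m, DoF ≈ 2·N_eff·c/m² = 2 × 8.78 × 0.016 / 0.95² = 0.281 / 0.9025 ≈ 0.311 mm.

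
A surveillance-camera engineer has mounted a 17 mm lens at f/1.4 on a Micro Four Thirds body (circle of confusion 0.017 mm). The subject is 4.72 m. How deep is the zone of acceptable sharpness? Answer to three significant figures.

Hyperfocal distance H = f²/(N·c) + f = 17²/(1.4 × 0.017) + 17 = 289/0.0238 + 17 ≈ 12159.9 mm ≈ 12.16 m.
Near limit Dn = s·(H − f)/(H + s − 2f) = 4720 × (12159.9 − 17) / (12159.9 + 4720 − 2 × 17) = 4720 × 12142.9 / 16845.9 ≈ 3402.3 mm.
Far limit Df = s·(H − f)/(H − s) = 4720 × (12159.9 − 17) / (12159.9 − 4720) = 4720 × 12142.9 / 7439.9 ≈ 7703.7 mm.
Depth of field = Df − Dn = 7703.7 − 3402.3 ≈ 4301.4 mm ≈ 4.30 m.

4.30 m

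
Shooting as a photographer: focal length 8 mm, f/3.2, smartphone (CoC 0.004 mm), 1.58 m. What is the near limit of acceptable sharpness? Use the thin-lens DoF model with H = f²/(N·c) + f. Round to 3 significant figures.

1.20 m

Hyperfocal distance H = f²/(N·c) + f = 8²/(3.2 × 0.004) + 8 = 64/0.0128 + 8 ≈ 5008.0 mm ≈ 5.008 m.
Near limit Dn = s·(H − f)/(H + s − 2f) = 1580 × (5008.0 − 8) / (5008.0 + 1580 − 2 × 8) = 1580 × 5000.0 / 6572.0 ≈ 1202.1 mm ≈ 1.20 m.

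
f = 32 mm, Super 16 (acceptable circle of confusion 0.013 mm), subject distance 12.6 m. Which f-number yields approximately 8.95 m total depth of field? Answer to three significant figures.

Write h = H − f = f²/(N·c). The thin-lens limits are Dn = s·h/(h + (s−f)) and Df = s·h/(h − (s−f)), so DoF = Df − Dn = 2·s·(s−f)·h / (h² − (s−f)²).
That is a quadratic in h: DoF·h² − 2·s·(s−f)·h − DoF·(s−f)² = 0 ⇒ h = (s−f)·(s + √(s² + DoF²)) / DoF = 12568 × (12600 + √(12600² + 8950²)) / 8950 = 12568 × (12600 + 15455.2) / 8950 ≈ 39396 mm.
Then N = f²/(c·h) = 32² / (0.013 × 39396) = 1024 / 512.15 ≈ 2.00.

f/2.00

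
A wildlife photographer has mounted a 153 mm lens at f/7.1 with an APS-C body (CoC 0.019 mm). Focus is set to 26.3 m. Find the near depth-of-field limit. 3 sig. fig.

Hyperfocal distance H = f²/(N·c) + f = 153²/(7.1 × 0.019) + 153 = 23409/0.1349 + 153 ≈ 173681.5 mm ≈ 173.7 m.
Near limit Dn = s·(H − f)/(H + s − 2f) = 26300 × (173681.5 − 153) / (173681.5 + 26300 − 2 × 153) = 26300 × 173528.5 / 199675.5 ≈ 22856 mm ≈ 22.9 m.

22.9 m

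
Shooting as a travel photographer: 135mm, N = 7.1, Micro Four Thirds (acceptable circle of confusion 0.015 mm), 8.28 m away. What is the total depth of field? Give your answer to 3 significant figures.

Hyperfocal distance H = f²/(N·c) + f = 135²/(7.1 × 0.015) + 135 = 18225/0.1065 + 135 ≈ 171261.8 mm ≈ 171.3 m.
Near limit Dn = s·(H − f)/(H + s − 2f) = 8280 × (171261.8 − 135) / (171261.8 + 8280 − 2 × 135) = 8280 × 171126.8 / 179271.8 ≈ 7903.81 mm.
Far limit Df = s·(H − f)/(H − s) = 8280 × (171261.8 − 135) / (171261.8 − 8280) = 8280 × 171126.8 / 162981.8 ≈ 8693.79 mm.
Depth of field = Df − Dn = 8693.79 − 7903.81 ≈ 789.98 mm ≈ 0.790 m.

0.790 m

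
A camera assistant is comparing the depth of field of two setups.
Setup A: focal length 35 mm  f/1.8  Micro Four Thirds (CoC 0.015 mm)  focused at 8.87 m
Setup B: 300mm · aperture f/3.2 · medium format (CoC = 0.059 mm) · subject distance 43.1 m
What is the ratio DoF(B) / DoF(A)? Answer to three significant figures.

Setup A: H = 35²/(1.8×0.015) + 35 ≈ 45405.4 mm; DoF = Df − Dn = 11014.9 − 7424.3 ≈ 3590.6 mm.
Setup B: H = 300²/(3.2×0.059) + 300 ≈ 476994.9 mm; DoF = Df − Dn = 47351.4 − 39549.1 ≈ 7802.3 mm.
Ratio = 7802.3 / 3590.6 ≈ 2.17.

2.17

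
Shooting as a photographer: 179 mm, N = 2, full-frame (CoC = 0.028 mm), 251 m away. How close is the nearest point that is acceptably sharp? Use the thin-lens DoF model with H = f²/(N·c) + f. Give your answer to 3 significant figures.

175 m

Hyperfocal distance H = f²/(N·c) + f = 179²/(2 × 0.028) + 179 = 32041/0.056 + 179 ≈ 572339.7 mm ≈ 572.3 m.
Near limit Dn = s·(H − f)/(H + s − 2f) = 251000 × (572339.7 − 179) / (572339.7 + 251000 − 2 × 179) = 251000 × 572160.7 / 822981.7 ≈ 174502 mm ≈ 175 m.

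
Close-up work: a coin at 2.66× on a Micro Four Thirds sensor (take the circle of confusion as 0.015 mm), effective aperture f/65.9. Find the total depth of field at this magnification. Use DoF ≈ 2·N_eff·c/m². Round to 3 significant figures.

At magnification m, DoF ≈ 2·N_eff·c/m² = 2 × 65.9 × 0.015 / 2.66² = 1.977 / 7.076 ≈ 0.279 mm.

0.279 mm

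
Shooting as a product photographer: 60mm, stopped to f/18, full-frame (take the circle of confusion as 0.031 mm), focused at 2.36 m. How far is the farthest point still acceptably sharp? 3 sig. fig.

3.67 m

Hyperfocal distance H = f²/(N·c) + f = 60²/(18 × 0.031) + 60 = 3600/0.558 + 60 ≈ 6511.6 mm ≈ 6.512 m.
Far limit Df = s·(H − f)/(H − s) = 2360 × (6511.6 − 60) / (6511.6 − 2360) = 2360 × 6451.6 / 4151.6 ≈ 3667.4 mm ≈ 3.67 m.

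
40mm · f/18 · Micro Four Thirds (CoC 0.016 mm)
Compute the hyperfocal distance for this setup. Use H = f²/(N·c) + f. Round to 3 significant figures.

Hyperfocal distance H = f²/(N·c) + f = 40²/(18 × 0.016) + 40 = 1600/0.288 + 40 ≈ 5595.6 mm ≈ 5.60 m.

5.60 m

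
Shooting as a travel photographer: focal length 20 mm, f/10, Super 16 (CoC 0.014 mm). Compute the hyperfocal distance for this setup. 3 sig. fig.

Hyperfocal distance H = f²/(N·c) + f = 20²/(10 × 0.014) + 20 = 400/0.14 + 20 ≈ 2877.1 mm ≈ 2.88 m.

2.88 m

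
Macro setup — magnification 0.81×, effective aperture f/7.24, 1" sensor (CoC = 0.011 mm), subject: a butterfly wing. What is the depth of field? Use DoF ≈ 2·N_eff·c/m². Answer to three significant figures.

At magnification m, DoF ≈ 2·N_eff·c/m² = 2 × 7.24 × 0.011 / 0.81² = 0.1593 / 0.6561 ≈ 0.243 mm.

0.243 mm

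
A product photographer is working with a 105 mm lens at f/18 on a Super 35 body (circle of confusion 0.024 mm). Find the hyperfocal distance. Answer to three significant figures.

Hyperfocal distance H = f²/(N·c) + f = 105²/(18 × 0.024) + 105 = 11025/0.432 + 105 ≈ 25625.8 mm ≈ 25.6 m.

25.6 m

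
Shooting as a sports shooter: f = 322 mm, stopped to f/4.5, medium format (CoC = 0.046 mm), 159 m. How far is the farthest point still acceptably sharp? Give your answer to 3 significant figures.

233 m

Hyperfocal distance H = f²/(N·c) + f = 322²/(4.5 × 0.046) + 322 = 103684/0.207 + 322 ≈ 501210.9 mm ≈ 501.2 m.
Far limit Df = s·(H − f)/(H − s) = 159000 × (501210.9 − 322) / (501210.9 − 159000) = 159000 × 500888.9 / 342210.9 ≈ 232726 mm ≈ 233 m.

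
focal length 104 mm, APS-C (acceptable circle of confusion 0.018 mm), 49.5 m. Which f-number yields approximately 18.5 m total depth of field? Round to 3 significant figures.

f/2.20

Write h = H − f = f²/(N·c). The thin-lens limits are Dn = s·h/(h + (s−f)) and Df = s·h/(h − (s−f)), so DoF = Df − Dn = 2·s·(s−f)·h / (h² − (s−f)²).
That is a quadratic in h: DoF·h² − 2·s·(s−f)·h − DoF·(s−f)² = 0 ⇒ h = (s−f)·(s + √(s² + DoF²)) / DoF = 49396 × (49500 + √(49500² + 18500²)) / 18500 = 49396 × (49500 + 52844.1) / 18500 ≈ 273264 mm.
Then N = f²/(c·h) = 104² / (0.018 × 273264) = 10816 / 4918.8 ≈ 2.20.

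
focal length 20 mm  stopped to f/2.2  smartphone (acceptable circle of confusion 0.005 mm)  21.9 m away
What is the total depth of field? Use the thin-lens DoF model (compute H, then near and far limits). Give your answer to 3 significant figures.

Hyperfocal distance H = f²/(N·c) + f = 20²/(2.2 × 0.005) + 20 = 400/0.011 + 20 ≈ 36383.6 mm ≈ 36.38 m.
Near limit Dn = s·(H − f)/(H + s − 2f) = 21900 × (36383.6 − 20) / (36383.6 + 21900 − 2 × 20) = 21900 × 36363.6 / 58243.6 ≈ 13673 mm.
Far limit Df = s·(H − f)/(H − s) = 21900 × (36383.6 − 20) / (36383.6 − 21900) = 21900 × 36363.6 / 14483.6 ≈ 54984 mm.
Depth of field = Df − Dn = 54984 − 13673 ≈ 41311 mm ≈ 41.3 m.

41.3 m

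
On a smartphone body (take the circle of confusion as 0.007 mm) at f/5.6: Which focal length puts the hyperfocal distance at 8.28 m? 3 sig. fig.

18.0 mm

From H = f²/(N·c) + f, with f ≪ H: f ≈ √(H·N·c) = √(8280 × 5.6 × 0.007) = √324.58 ≈ 18.02 mm.
The +f correction barely moves this — solving exactly, f² + N·c·f − N·c·H = 0 ⇒ f = (−N·c + √((N·c)² + 4·N·c·H))/2 = (−0.0392 + √1298.3)/2 ≈ 17.996 mm, so f ≈ 18.0 mm.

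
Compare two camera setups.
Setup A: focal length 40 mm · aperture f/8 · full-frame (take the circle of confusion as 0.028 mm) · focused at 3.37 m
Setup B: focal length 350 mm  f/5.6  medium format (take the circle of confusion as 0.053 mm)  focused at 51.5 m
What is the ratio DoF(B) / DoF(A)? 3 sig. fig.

3.23

Setup A: H = 40²/(8×0.028) + 40 ≈ 7182.9 mm; DoF = Df − Dn = 6313.2 − 2298.5 ≈ 4014.7 mm.
Setup B: H = 350²/(5.6×0.053) + 350 ≈ 413085.8 mm; DoF = Df − Dn = 58785 − 45821 ≈ 12964 mm.
Ratio = 12964 / 4014.7 ≈ 3.23.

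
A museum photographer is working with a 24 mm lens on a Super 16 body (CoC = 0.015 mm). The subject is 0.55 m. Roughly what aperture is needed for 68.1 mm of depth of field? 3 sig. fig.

Write h = H − f = f²/(N·c). The thin-lens limits are Dn = s·h/(h + (s−f)) and Df = s·h/(h − (s−f)), so DoF = Df − Dn = 2·s·(s−f)·h / (h² − (s−f)²).
That is a quadratic in h: DoF·h² − 2·s·(s−f)·h − DoF·(s−f)² = 0 ⇒ h = (s−f)·(s + √(s² + DoF²)) / DoF = 526 × (550 + √(550² + 68.1²)) / 68.1 = 526 × (550 + 554.200) / 68.1 ≈ 8528.8 mm.
Then N = f²/(c·h) = 24² / (0.015 × 8528.8) = 576 / 127.93 ≈ 4.50.

f/4.50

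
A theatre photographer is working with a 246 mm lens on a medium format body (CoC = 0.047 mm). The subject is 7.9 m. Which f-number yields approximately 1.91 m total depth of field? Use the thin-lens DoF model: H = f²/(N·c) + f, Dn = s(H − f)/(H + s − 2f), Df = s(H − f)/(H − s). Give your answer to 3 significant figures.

Write h = H − f = f²/(N·c). The thin-lens limits are Dn = s·h/(h + (s−f)) and Df = s·h/(h − (s−f)), so DoF = Df − Dn = 2·s·(s−f)·h / (h² − (s−f)²).
That is a quadratic in h: DoF·h² − 2·s·(s−f)·h − DoF·(s−f)² = 0 ⇒ h = (s−f)·(s + √(s² + DoF²)) / DoF = 7654 × (7900 + √(7900² + 1910²)) / 1910 = 7654 × (7900 + 8127.61) / 1910 ≈ 64228 mm.
Then N = f²/(c·h) = 246² / (0.047 × 64228) = 60516 / 3018.7 ≈ 20.

f/20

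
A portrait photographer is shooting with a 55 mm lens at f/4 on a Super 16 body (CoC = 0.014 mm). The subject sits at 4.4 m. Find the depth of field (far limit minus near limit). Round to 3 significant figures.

Hyperfocal distance H = f²/(N·c) + f = 55²/(4 × 0.014) + 55 = 3025/0.056 + 55 ≈ 54072.9 mm ≈ 54.07 m.
Near limit Dn = s·(H − f)/(H + s − 2f) = 4400 × (54072.9 − 55) / (54072.9 + 4400 − 2 × 55) = 4400 × 54017.9 / 58362.9 ≈ 4072.43 mm.
Far limit Df = s·(H − f)/(H − s) = 4400 × (54072.9 − 55) / (54072.9 − 4400) = 4400 × 54017.9 / 49672.9 ≈ 4784.88 mm.
Depth of field = Df − Dn = 4784.88 − 4072.43 ≈ 712.45 mm ≈ 0.712 m.

0.712 m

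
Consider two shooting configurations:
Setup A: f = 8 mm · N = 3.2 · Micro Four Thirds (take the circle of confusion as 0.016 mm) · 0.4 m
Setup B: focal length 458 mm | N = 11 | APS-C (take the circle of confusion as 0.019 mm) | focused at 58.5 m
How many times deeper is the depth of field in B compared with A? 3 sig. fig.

Setup A: H = 8²/(3.2×0.016) + 8 ≈ 1258.0 mm; DoF = Df − Dn = 582.75 − 304.51 ≈ 278.24 mm.
Setup B: H = 458²/(11×0.019) + 458 ≈ 1004113.5 mm; DoF = Df − Dn = 62090.7 − 55301.9 ≈ 6788.8 mm.
Ratio = 6788.8 / 278.24 ≈ 24.4.

24.4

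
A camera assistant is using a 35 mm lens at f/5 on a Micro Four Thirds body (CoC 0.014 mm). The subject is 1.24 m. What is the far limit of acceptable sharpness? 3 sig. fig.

Hyperfocal distance H = f²/(N·c) + f = 35²/(5 × 0.014) + 35 = 1225/0.07 + 35 ≈ 17535.0 mm ≈ 17.54 m.
Far limit Df = s·(H − f)/(H − s) = 1240 × (17535.0 − 35) / (17535.0 − 1240) = 1240 × 17500.0 / 16295.0 ≈ 1331.7 mm ≈ 1.33 m.

1.33 m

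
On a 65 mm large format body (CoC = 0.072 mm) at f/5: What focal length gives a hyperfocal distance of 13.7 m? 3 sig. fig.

70.0 mm

From H = f²/(N·c) + f, with f ≪ H: f ≈ √(H·N·c) = √(13700 × 5 × 0.072) = √4932.0 ≈ 70.23 mm.
Exact: f² + N·c·f − N·c·H = 0 ⇒ f = (−N·c + √((N·c)² + 4·N·c·H))/2 = (−0.36 + √19728)/2 ≈ 70.048 mm ≈ 70.0 mm.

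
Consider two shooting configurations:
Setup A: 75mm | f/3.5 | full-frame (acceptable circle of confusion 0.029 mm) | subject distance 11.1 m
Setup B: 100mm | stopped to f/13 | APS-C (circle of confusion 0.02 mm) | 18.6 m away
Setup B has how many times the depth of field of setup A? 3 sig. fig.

Setup A: H = 75²/(3.5×0.029) + 75 ≈ 55493.7 mm; DoF = Df − Dn = 13856.6 − 9258.2 ≈ 4598.4 mm.
Setup B: H = 100²/(13×0.02) + 100 ≈ 38561.5 mm; DoF = Df − Dn = 35838 − 12559 ≈ 23279 mm.
Ratio = 23279 / 4598.4 ≈ 5.06.

5.06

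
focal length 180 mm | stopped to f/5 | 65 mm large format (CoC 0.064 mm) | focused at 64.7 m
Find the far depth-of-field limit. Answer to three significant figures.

Hyperfocal distance H = f²/(N·c) + f = 180²/(5 × 0.064) + 180 = 32400/0.32 + 180 ≈ 101430.0 mm ≈ 101.4 m.
Far limit Df = s·(H − f)/(H − s) = 64700 × (101430.0 − 180) / (101430.0 − 64700) = 64700 × 101250.0 / 36730.0 ≈ 178352 mm ≈ 178 m.

178 m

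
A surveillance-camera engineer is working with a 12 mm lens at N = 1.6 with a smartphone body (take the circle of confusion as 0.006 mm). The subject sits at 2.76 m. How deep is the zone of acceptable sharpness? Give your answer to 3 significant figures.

Hyperfocal distance H = f²/(N·c) + f = 12²/(1.6 × 0.006) + 12 = 144/0.0096 + 12 ≈ 15012.0 mm ≈ 15.01 m.
Near limit Dn = s·(H − f)/(H + s − 2f) = 2760 × (15012.0 − 12) / (15012.0 + 2760 − 2 × 12) = 2760 × 15000.0 / 17748.0 ≈ 2332.7 mm.
Far limit Df = s·(H − f)/(H − s) = 2760 × (15012.0 − 12) / (15012.0 − 2760) = 2760 × 15000.0 / 12252.0 ≈ 3379.0 mm.
Depth of field = Df − Dn = 3379.0 − 2332.7 ≈ 1046.3 mm ≈ 1.05 m.

1.05 m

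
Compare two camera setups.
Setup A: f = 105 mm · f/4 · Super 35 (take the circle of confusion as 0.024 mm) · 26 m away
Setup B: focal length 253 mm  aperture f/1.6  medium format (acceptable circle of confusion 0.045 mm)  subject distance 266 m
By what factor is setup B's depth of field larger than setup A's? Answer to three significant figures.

Setup A: H = 105²/(4×0.024) + 105 ≈ 114948.8 mm; DoF = Df − Dn = 33569 − 21216 ≈ 12353 mm.
Setup B: H = 253²/(1.6×0.045) + 253 ≈ 889266.9 mm; DoF = Df − Dn = 379416 − 204785 ≈ 174631 mm.
Ratio = 174631 / 12353 ≈ 14.1.

14.1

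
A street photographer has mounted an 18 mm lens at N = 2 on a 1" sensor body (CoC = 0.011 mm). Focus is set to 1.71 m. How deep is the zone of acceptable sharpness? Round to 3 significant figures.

398 mm

Hyperfocal distance H = f²/(N·c) + f = 18²/(2 × 0.011) + 18 = 324/0.022 + 18 ≈ 14745.3 mm ≈ 14.75 m.
Near limit Dn = s·(H − f)/(H + s − 2f) = 1710 × (14745.3 − 18) / (14745.3 + 1710 − 2 × 18) = 1710 × 14727.3 / 16419.3 ≈ 1533.79 mm.
Far limit Df = s·(H − f)/(H − s) = 1710 × (14745.3 − 18) / (14745.3 − 1710) = 1710 × 14727.3 / 13035.3 ≈ 1931.96 mm.
Depth of field = Df − Dn = 1931.96 − 1533.79 ≈ 398.17 mm.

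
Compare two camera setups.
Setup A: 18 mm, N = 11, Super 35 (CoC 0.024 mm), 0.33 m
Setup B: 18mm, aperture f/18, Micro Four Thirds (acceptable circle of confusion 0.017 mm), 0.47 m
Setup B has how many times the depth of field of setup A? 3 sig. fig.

Setup A: H = 18²/(11×0.024) + 18 ≈ 1245.3 mm; DoF = Df − Dn = 442.49 − 263.11 ≈ 179.38 mm.
Setup B: H = 18²/(18×0.017) + 18 ≈ 1076.8 mm; DoF = Df − Dn = 820.09 − 329.39 ≈ 490.70 mm.
Ratio = 490.70 / 179.38 ≈ 2.74.

2.74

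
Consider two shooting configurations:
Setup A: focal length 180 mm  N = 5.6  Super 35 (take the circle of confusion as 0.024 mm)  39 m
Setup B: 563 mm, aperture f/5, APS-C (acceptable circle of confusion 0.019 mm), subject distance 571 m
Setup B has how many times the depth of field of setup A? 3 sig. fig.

15.6

Setup A: H = 180²/(5.6×0.024) + 180 ≈ 241251.4 mm; DoF = Df − Dn = 46486 − 33591 ≈ 12895 mm.
Setup B: H = 563²/(5×0.019) + 563 ≈ 3337078.8 mm; DoF = Df − Dn = 688755 − 487631 ≈ 201124 mm.
Ratio = 201124 / 12895 ≈ 15.6.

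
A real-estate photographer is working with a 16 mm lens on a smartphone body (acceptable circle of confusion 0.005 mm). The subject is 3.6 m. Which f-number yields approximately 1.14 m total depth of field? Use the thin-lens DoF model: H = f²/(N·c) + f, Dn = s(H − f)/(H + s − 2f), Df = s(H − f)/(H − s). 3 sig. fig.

Write h = H − f = f²/(N·c). The thin-lens limits are Dn = s·h/(h + (s−f)) and Df = s·h/(h − (s−f)), so DoF = Df − Dn = 2·s·(s−f)·h / (h² − (s−f)²).
That is a quadratic in h: DoF·h² − 2·s·(s−f)·h − DoF·(s−f)² = 0 ⇒ h = (s−f)·(s + √(s² + DoF²)) / DoF = 3584 × (3600 + √(3600² + 1140²)) / 1140 = 3584 × (3600 + 3776.19) / 1140 ≈ 23190 mm.
Then N = f²/(c·h) = 16² / (0.005 × 23190) = 256 / 115.95 ≈ 2.21.

f/2.21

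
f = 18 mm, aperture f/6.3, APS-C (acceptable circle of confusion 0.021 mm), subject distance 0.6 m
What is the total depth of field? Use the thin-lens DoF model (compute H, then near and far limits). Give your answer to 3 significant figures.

302 mm

Hyperfocal distance H = f²/(N·c) + f = 18²/(6.3 × 0.021) + 18 = 324/0.1323 + 18 ≈ 2467.0 mm ≈ 2.467 m.
Near limit Dn = s·(H − f)/(H + s − 2f) = 600 × (2467.0 − 18) / (2467.0 + 600 − 2 × 18) = 600 × 2449.0 / 3031.0 ≈ 484.79 mm.
Far limit Df = s·(H − f)/(H − s) = 600 × (2467.0 − 18) / (2467.0 − 600) = 600 × 2449.0 / 1867.0 ≈ 787.04 mm.
Depth of field = Df − Dn = 787.04 − 484.79 ≈ 302.25 mm.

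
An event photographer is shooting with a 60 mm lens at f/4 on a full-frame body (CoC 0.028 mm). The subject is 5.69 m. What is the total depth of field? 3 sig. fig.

2.06 m

Hyperfocal distance H = f²/(N·c) + f = 60²/(4 × 0.028) + 60 = 3600/0.112 + 60 ≈ 32202.9 mm ≈ 32.20 m.
Near limit Dn = s·(H − f)/(H + s − 2f) = 5690 × (32202.9 − 60) / (32202.9 + 5690 − 2 × 60) = 5690 × 32142.9 / 37772.9 ≈ 4841.9 mm.
Far limit Df = s·(H − f)/(H − s) = 5690 × (32202.9 − 60) / (32202.9 − 5690) = 5690 × 32142.9 / 26512.9 ≈ 6898.3 mm.
Depth of field = Df − Dn = 6898.3 − 4841.9 ≈ 2056.4 mm ≈ 2.06 m.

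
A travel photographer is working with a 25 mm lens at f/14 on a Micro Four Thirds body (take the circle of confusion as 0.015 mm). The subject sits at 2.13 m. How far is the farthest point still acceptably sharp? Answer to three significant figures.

7.28 m

Hyperfocal distance H = f²/(N·c) + f = 25²/(14 × 0.015) + 25 = 625/0.21 + 25 ≈ 3001.2 mm ≈ 3.001 m.
Far limit Df = s·(H − f)/(H − s) = 2130 × (3001.2 − 25) / (3001.2 − 2130) = 2130 × 2976.2 / 871.2 ≈ 7276.6 mm ≈ 7.28 m.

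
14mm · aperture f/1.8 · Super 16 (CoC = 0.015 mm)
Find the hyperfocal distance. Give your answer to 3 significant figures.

7.27 m

Hyperfocal distance H = f²/(N·c) + f = 14²/(1.8 × 0.015) + 14 = 196/0.027 + 14 ≈ 7273.3 mm ≈ 7.27 m.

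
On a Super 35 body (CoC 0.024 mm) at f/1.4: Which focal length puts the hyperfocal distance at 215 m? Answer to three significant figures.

From H = f²/(N·c) + f, with f ≪ H: f ≈ √(H·N·c) = √(215000 × 1.4 × 0.024) = √7224.0 ≈ 84.99 mm.
The +f correction barely moves this — solving exactly, f² + N·c·f − N·c·H = 0 ⇒ f = (−N·c + √((N·c)² + 4·N·c·H))/2 = (−0.0336 + √28896)/2 ≈ 84.977 mm, so f ≈ 85.0 mm.

85.0 mm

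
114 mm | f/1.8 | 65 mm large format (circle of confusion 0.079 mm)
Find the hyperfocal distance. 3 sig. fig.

91.5 m

Hyperfocal distance H = f²/(N·c) + f = 114²/(1.8 × 0.079) + 114 = 12996/0.1422 + 114 ≈ 91506.4 mm ≈ 91.5 m.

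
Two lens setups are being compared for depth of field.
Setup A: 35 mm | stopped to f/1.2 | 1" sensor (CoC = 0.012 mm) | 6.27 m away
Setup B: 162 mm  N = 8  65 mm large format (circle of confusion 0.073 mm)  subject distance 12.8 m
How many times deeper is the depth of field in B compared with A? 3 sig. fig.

Setup A: H = 35²/(1.2×0.012) + 35 ≈ 85104.4 mm; DoF = Df − Dn = 6765.89 − 5841.83 ≈ 924.06 mm.
Setup B: H = 162²/(8×0.073) + 162 ≈ 45100.4 mm; DoF = Df − Dn = 17808.2 − 9990.4 ≈ 7817.8 mm.
Ratio = 7817.8 / 924.06 ≈ 8.46.

8.46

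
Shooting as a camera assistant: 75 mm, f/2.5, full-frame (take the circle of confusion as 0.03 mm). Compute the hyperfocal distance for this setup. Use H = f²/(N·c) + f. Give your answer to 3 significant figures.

75.1 m

Hyperfocal distance H = f²/(N·c) + f = 75²/(2.5 × 0.03) + 75 = 5625/0.075 + 75 ≈ 75075.0 mm ≈ 75.1 m.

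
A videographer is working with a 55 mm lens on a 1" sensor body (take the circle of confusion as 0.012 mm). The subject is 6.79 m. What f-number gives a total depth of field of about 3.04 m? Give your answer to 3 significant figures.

Write h = H − f = f²/(N·c). The thin-lens limits are Dn = s·h/(h + (s−f)) and Df = s·h/(h − (s−f)), so DoF = Df − Dn = 2·s·(s−f)·h / (h² − (s−f)²).
That is a quadratic in h: DoF·h² − 2·s·(s−f)·h − DoF·(s−f)² = 0 ⇒ h = (s−f)·(s + √(s² + DoF²)) / DoF = 6735 × (6790 + √(6790² + 3040²)) / 3040 = 6735 × (6790 + 7439.47) / 3040 ≈ 31525 mm.
Then N = f²/(c·h) = 55² / (0.012 × 31525) = 3025 / 378.30 ≈ 8.

f/8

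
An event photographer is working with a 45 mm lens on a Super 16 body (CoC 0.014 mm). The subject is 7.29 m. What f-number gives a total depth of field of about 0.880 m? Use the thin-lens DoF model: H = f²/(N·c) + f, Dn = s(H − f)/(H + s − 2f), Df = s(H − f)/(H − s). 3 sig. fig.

f/1.20

Write h = H − f = f²/(N·c). The thin-lens limits are Dn = s·h/(h + (s−f)) and Df = s·h/(h − (s−f)), so DoF = Df − Dn = 2·s·(s−f)·h / (h² − (s−f)²).
That is a quadratic in h: DoF·h² − 2·s·(s−f)·h − DoF·(s−f)² = 0 ⇒ h = (s−f)·(s + √(s² + DoF²)) / DoF = 7245 × (7290 + √(7290² + 880²)) / 880 = 7245 × (7290 + 7342.92) / 880 ≈ 120472 mm.
Then N = f²/(c·h) = 45² / (0.014 × 120472) = 2025 / 1686.6 ≈ 1.20.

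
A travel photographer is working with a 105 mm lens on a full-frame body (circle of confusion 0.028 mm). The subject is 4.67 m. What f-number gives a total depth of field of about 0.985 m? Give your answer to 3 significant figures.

Write h = H − f = f²/(N·c). The thin-lens limits are Dn = s·h/(h + (s−f)) and Df = s·h/(h − (s−f)), so DoF = Df − Dn = 2·s·(s−f)·h / (h² − (s−f)²).
That is a quadratic in h: DoF·h² − 2·s·(s−f)·h − DoF·(s−f)² = 0 ⇒ h = (s−f)·(s + √(s² + DoF²)) / DoF = 4565 × (4670 + √(4670² + 985²)) / 985 = 4565 × (4670 + 4772.75) / 985 ≈ 43763 mm.
Then N = f²/(c·h) = 105² / (0.028 × 43763) = 11025 / 1225.4 ≈ 9.

f/9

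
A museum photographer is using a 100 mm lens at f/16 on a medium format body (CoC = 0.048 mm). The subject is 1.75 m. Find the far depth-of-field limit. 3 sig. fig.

Hyperfocal distance H = f²/(N·c) + f = 100²/(16 × 0.048) + 100 = 10000/0.768 + 100 ≈ 13120.8 mm ≈ 13.12 m.
Far limit Df = s·(H − f)/(H − s) = 1750 × (13120.8 − 100) / (13120.8 − 1750) = 1750 × 13020.8 / 11370.8 ≈ 2003.9 mm ≈ 2.00 m.

2.00 m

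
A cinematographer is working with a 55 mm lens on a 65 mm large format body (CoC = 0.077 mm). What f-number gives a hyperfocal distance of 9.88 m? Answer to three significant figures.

Rearrange H = f²/(N·c) + f for N: N = f² / ((H − f)·c).
N = 55² / ((9880 − 55) × 0.077) = 3025 / 756.5 ≈ 4.

f/4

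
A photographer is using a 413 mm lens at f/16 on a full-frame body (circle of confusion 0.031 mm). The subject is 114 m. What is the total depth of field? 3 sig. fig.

84.5 m

Hyperfocal distance H = f²/(N·c) + f = 413²/(16 × 0.031) + 413 = 170569/0.496 + 413 ≈ 344302.1 mm ≈ 344.3 m.
Near limit Dn = s·(H − f)/(H + s − 2f) = 114000 × (344302.1 − 413) / (344302.1 + 114000 − 2 × 413) = 114000 × 343889.1 / 457476.1 ≈ 85695 mm.
Far limit Df = s·(H − f)/(H − s) = 114000 × (344302.1 − 413) / (344302.1 − 114000) = 114000 × 343889.1 / 230302.1 ≈ 170226 mm.
Depth of field = Df − Dn = 170226 − 85695 ≈ 84531 mm ≈ 84.5 m.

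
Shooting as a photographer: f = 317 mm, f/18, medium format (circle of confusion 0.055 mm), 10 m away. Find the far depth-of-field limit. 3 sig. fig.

Hyperfocal distance H = f²/(N·c) + f = 317²/(18 × 0.055) + 317 = 100489/0.99 + 317 ≈ 101821.0 mm ≈ 101.8 m.
Far limit Df = s·(H − f)/(H − s) = 10000 × (101821.0 − 317) / (101821.0 − 10000) = 10000 × 101504.0 / 91821.0 ≈ 11055 mm ≈ 11.1 m.

11.1 m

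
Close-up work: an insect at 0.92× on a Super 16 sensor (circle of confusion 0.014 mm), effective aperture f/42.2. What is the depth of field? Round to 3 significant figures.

1.40 mm

At magnification m, DoF ≈ 2·N_eff·c/m² = 2 × 42.2 × 0.014 / 0.92² = 1.182 / 0.8464 ≈ 1.4 mm.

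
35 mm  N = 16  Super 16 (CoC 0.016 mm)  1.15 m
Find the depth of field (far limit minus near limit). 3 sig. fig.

0.567 m

Hyperfocal distance H = f²/(N·c) + f = 35²/(16 × 0.016) + 35 = 1225/0.256 + 35 ≈ 4820.2 mm ≈ 4.820 m.
Near limit Dn = s·(H − f)/(H + s − 2f) = 1150 × (4820.2 − 35) / (4820.2 + 1150 − 2 × 35) = 1150 × 4785.2 / 5900.2 ≈ 932.68 mm.
Far limit Df = s·(H − f)/(H − s) = 1150 × (4820.2 − 35) / (4820.2 − 1150) = 1150 × 4785.2 / 3670.2 ≈ 1499.37 mm.
Depth of field = Df − Dn = 1499.37 − 932.68 ≈ 566.69 mm ≈ 0.567 m.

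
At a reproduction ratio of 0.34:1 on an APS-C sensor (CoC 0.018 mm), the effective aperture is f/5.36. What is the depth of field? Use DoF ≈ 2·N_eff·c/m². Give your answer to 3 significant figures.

1.67 mm

At magnification m, DoF ≈ 2·N_eff·c/m² = 2 × 5.36 × 0.018 / 0.34² = 0.193 / 0.1156 ≈ 1.67 mm.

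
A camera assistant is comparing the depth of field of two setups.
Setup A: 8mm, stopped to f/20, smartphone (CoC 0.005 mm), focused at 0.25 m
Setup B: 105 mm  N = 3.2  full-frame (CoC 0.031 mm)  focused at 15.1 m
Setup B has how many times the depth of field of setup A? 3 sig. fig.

Setup A: H = 8²/(20×0.005) + 8 ≈ 648.0 mm; DoF = Df − Dn = 402.01 − 181.41 ≈ 220.60 mm.
Setup B: H = 105²/(3.2×0.031) + 105 ≈ 111244.1 mm; DoF = Df − Dn = 17455.1 − 13304.9 ≈ 4150.2 mm.
Ratio = 4150.2 / 220.60 ≈ 18.8.

18.8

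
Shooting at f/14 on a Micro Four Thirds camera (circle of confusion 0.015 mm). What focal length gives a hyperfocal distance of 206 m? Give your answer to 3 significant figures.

From H = f²/(N·c) + f, with f ≪ H: f ≈ √(H·N·c) = √(206000 × 14 × 0.015) = √43260 ≈ 208.0 mm.
The +f correction barely moves this — solving exactly, f² + N·c·f − N·c·H = 0 ⇒ f = (−N·c + √((N·c)² + 4·N·c·H))/2 = (−0.21 + √173040)/2 ≈ 207.89 mm, so f ≈ 208 mm.

208 mm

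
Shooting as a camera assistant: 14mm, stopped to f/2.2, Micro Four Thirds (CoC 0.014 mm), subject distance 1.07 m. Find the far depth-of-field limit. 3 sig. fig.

Hyperfocal distance H = f²/(N·c) + f = 14²/(2.2 × 0.014) + 14 = 196/0.0308 + 14 ≈ 6377.6 mm ≈ 6.378 m.
Far limit Df = s·(H − f)/(H − s) = 1070 × (6377.6 − 14) / (6377.6 − 1070) = 1070 × 6363.6 / 5307.6 ≈ 1282.9 mm ≈ 1.28 m.

1.28 m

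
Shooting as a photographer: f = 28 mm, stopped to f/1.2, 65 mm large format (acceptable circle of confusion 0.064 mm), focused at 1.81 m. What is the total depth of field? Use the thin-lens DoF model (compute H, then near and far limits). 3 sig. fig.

0.652 m

Hyperfocal distance H = f²/(N·c) + f = 28²/(1.2 × 0.064) + 28 = 784/0.0768 + 28 ≈ 10236.3 mm ≈ 10.24 m.
Near limit Dn = s·(H − f)/(H + s − 2f) = 1810 × (10236.3 − 28) / (10236.3 + 1810 − 2 × 28) = 1810 × 10208.3 / 11990.3 ≈ 1541.00 mm.
Far limit Df = s·(H − f)/(H − s) = 1810 × (10236.3 − 28) / (10236.3 − 1810) = 1810 × 10208.3 / 8426.3 ≈ 2192.78 mm.
Depth of field = Df − Dn = 2192.78 − 1541.00 ≈ 651.78 mm ≈ 0.652 m.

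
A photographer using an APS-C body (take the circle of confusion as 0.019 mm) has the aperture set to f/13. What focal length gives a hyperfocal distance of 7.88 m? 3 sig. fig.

44.0 mm

From H = f²/(N·c) + f, with f ≪ H: f ≈ √(H·N·c) = √(7880 × 13 × 0.019) = √1946.4 ≈ 44.12 mm.
Exact: f² + N·c·f − N·c·H = 0 ⇒ f = (−N·c + √((N·c)² + 4·N·c·H))/2 = (−0.247 + √7785.5)/2 ≈ 43.994 mm ≈ 44.0 mm.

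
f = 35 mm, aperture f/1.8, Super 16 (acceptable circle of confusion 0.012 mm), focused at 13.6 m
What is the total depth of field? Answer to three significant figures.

6.90 m

Hyperfocal distance H = f²/(N·c) + f = 35²/(1.8 × 0.012) + 35 = 1225/0.0216 + 35 ≈ 56748.0 mm ≈ 56.75 m.
Near limit Dn = s·(H − f)/(H + s − 2f) = 13600 × (56748.0 − 35) / (56748.0 + 13600 − 2 × 35) = 13600 × 56713.0 / 70278.0 ≈ 10974.9 mm.
Far limit Df = s·(H − f)/(H − s) = 13600 × (56748.0 − 35) / (56748.0 − 13600) = 13600 × 56713.0 / 43148.0 ≈ 17875.6 mm.
Depth of field = Df − Dn = 17875.6 − 10974.9 ≈ 6900.7 mm ≈ 6.90 m.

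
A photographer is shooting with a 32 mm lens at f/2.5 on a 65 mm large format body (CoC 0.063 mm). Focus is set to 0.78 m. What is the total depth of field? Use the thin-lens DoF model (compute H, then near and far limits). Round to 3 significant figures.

182 mm

Hyperfocal distance H = f²/(N·c) + f = 32²/(2.5 × 0.063) + 32 = 1024/0.1575 + 32 ≈ 6533.6 mm ≈ 6.534 m.
Near limit Dn = s·(H − f)/(H + s − 2f) = 780 × (6533.6 − 32) / (6533.6 + 780 − 2 × 32) = 780 × 6501.6 / 7249.6 ≈ 699.52 mm.
Far limit Df = s·(H − f)/(H − s) = 780 × (6533.6 − 32) / (6533.6 − 780) = 780 × 6501.6 / 5753.6 ≈ 881.40 mm.
Depth of field = Df − Dn = 881.40 − 699.52 ≈ 181.88 mm.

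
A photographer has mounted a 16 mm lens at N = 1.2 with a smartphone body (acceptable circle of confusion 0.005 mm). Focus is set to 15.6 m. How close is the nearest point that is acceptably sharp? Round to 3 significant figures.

11.4 m

Hyperfocal distance H = f²/(N·c) + f = 16²/(1.2 × 0.005) + 16 = 256/0.006 + 16 ≈ 42682.7 mm ≈ 42.68 m.
Near limit Dn = s·(H − f)/(H + s − 2f) = 15600 × (42682.7 − 16) / (42682.7 + 15600 − 2 × 16) = 15600 × 42666.7 / 58250.7 ≈ 11426 mm ≈ 11.4 m.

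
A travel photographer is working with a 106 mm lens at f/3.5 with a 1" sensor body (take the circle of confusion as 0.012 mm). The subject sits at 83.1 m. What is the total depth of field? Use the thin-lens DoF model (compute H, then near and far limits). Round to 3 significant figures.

Hyperfocal distance H = f²/(N·c) + f = 106²/(3.5 × 0.012) + 106 = 11236/0.042 + 106 ≈ 267629.8 mm ≈ 267.6 m.
Near limit Dn = s·(H − f)/(H + s − 2f) = 83100 × (267629.8 − 106) / (267629.8 + 83100 − 2 × 106) = 83100 × 267523.8 / 350517.8 ≈ 63424 mm.
Far limit Df = s·(H − f)/(H − s) = 83100 × (267629.8 − 106) / (267629.8 − 83100) = 83100 × 267523.8 / 184529.8 ≈ 120475 mm.
Depth of field = Df − Dn = 120475 − 63424 ≈ 57051 mm ≈ 57.1 m.

57.1 m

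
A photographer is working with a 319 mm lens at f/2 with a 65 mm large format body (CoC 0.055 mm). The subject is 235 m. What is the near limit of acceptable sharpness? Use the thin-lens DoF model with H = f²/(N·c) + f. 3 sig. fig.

187 m

Hyperfocal distance H = f²/(N·c) + f = 319²/(2 × 0.055) + 319 = 101761/0.11 + 319 ≈ 925419.0 mm ≈ 925.4 m.
Near limit Dn = s·(H − f)/(H + s − 2f) = 235000 × (925419.0 − 319) / (925419.0 + 235000 − 2 × 319) = 235000 × 925100.0 / 1159781.0 ≈ 187448 mm ≈ 187 m.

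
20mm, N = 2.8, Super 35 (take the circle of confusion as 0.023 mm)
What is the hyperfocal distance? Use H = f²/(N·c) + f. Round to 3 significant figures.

6.23 m

Hyperfocal distance H = f²/(N·c) + f = 20²/(2.8 × 0.023) + 20 = 400/0.0644 + 20 ≈ 6231.2 mm ≈ 6.23 m.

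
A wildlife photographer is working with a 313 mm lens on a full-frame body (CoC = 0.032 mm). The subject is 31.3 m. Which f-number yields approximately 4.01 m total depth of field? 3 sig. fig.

Write h = H − f = f²/(N·c). The thin-lens limits are Dn = s·h/(h + (s−f)) and Df = s·h/(h − (s−f)), so DoF = Df − Dn = 2·s·(s−f)·h / (h² − (s−f)²).
That is a quadratic in h: DoF·h² − 2·s·(s−f)·h − DoF·(s−f)² = 0 ⇒ h = (s−f)·(s + √(s² + DoF²)) / DoF = 30987 × (31300 + √(31300² + 4010²)) / 4010 = 30987 × (31300 + 31555.8) / 4010 ≈ 485714 mm.
Then N = f²/(c·h) = 313² / (0.032 × 485714) = 97969 / 15543 ≈ 6.30.

f/6.30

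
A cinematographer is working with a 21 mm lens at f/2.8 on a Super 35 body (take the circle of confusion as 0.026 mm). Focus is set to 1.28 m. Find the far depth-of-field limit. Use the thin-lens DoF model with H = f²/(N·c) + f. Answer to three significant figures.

1.62 m

Hyperfocal distance H = f²/(N·c) + f = 21²/(2.8 × 0.026) + 21 = 441/0.0728 + 21 ≈ 6078.7 mm ≈ 6.079 m.
Far limit Df = s·(H − f)/(H − s) = 1280 × (6078.7 − 21) / (6078.7 − 1280) = 1280 × 6057.7 / 4798.7 ≈ 1615.8 mm ≈ 1.62 m.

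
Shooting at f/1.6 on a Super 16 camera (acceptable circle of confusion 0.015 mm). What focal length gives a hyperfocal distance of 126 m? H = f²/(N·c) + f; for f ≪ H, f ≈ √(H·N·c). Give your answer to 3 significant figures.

From H = f²/(N·c) + f, with f ≪ H: f ≈ √(H·N·c) = √(126000 × 1.6 × 0.015) = √3024.0 ≈ 54.99 mm.
The +f correction barely moves this — solving exactly, f² + N·c·f − N·c·H = 0 ⇒ f = (−N·c + √((N·c)² + 4·N·c·H))/2 = (−0.024 + √12096)/2 ≈ 54.979 mm, so f ≈ 55.0 mm.

55.0 mm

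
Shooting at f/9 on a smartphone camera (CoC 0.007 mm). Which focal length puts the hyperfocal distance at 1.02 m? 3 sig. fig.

7.98 mm

From H = f²/(N·c) + f, with f ≪ H: f ≈ √(H·N·c) = √(1020 × 9 × 0.007) = √64.260 ≈ 8.016 mm.
Exact: f² + N·c·f − N·c·H = 0 ⇒ f = (−N·c + √((N·c)² + 4·N·c·H))/2 = (−0.063 + √257.04)/2 ≈ 7.9848 mm ≈ 7.98 mm.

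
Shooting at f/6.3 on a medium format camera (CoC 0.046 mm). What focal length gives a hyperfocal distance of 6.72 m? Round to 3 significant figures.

From H = f²/(N·c) + f, with f ≪ H: f ≈ √(H·N·c) = √(6720 × 6.3 × 0.046) = √1947.5 ≈ 44.13 mm.
Exact: f² + N·c·f − N·c·H = 0 ⇒ f = (−N·c + √((N·c)² + 4·N·c·H))/2 = (−0.2898 + √7789.9)/2 ≈ 43.985 mm ≈ 44.0 mm.

44.0 mm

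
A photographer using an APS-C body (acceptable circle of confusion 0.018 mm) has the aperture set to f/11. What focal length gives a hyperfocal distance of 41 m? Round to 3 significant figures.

90.0 mm

From H = f²/(N·c) + f, with f ≪ H: f ≈ √(H·N·c) = √(41000 × 11 × 0.018) = √8118.0 ≈ 90.10 mm.
Exact: f² + N·c·f − N·c·H = 0 ⇒ f = (−N·c + √((N·c)² + 4·N·c·H))/2 = (−0.198 + √32472)/2 ≈ 90.001 mm ≈ 90.0 mm.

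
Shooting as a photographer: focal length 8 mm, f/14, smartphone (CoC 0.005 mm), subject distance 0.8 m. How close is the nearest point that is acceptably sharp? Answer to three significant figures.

Hyperfocal distance H = f²/(N·c) + f = 8²/(14 × 0.005) + 8 = 64/0.07 + 8 ≈ 922.3 mm ≈ 0.922 m.
Near limit Dn = s·(H − f)/(H + s − 2f) = 800 × (922.3 − 8) / (922.3 + 800 − 2 × 8) = 800 × 914.3 / 1706.3 ≈ 428.67 mm.

429 mm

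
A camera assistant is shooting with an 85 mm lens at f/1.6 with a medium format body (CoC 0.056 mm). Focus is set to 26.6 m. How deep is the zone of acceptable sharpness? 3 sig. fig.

Hyperfocal distance H = f²/(N·c) + f = 85²/(1.6 × 0.056) + 85 = 7225/0.0896 + 85 ≈ 80721.2 mm ≈ 80.72 m.
Near limit Dn = s·(H − f)/(H + s − 2f) = 26600 × (80721.2 − 85) / (80721.2 + 26600 − 2 × 85) = 26600 × 80636.2 / 107151.2 ≈ 20018 mm.
Far limit Df = s·(H − f)/(H − s) = 26600 × (80721.2 − 85) / (80721.2 − 26600) = 26600 × 80636.2 / 54121.2 ≈ 39632 mm.
Depth of field = Df − Dn = 39632 − 20018 ≈ 19614 mm ≈ 19.6 m.

19.6 m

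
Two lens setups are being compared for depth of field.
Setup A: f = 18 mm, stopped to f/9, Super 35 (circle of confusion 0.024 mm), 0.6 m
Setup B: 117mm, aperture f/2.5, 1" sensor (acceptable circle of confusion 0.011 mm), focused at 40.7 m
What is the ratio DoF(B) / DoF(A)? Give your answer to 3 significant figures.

12.2

Setup A: H = 18²/(9×0.024) + 18 ≈ 1518.0 mm; DoF = Df − Dn = 980.39 − 432.28 ≈ 548.11 mm.
Setup B: H = 117²/(2.5×0.011) + 117 ≈ 497898.8 mm; DoF = Df − Dn = 44312.7 − 37632.0 ≈ 6680.7 mm.
Ratio = 6680.7 / 548.11 ≈ 12.2.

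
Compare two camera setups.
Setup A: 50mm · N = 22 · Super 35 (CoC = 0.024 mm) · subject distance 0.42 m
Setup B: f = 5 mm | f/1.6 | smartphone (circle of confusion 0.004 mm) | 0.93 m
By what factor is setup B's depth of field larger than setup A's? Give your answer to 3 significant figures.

7.07

Setup A: H = 50²/(22×0.024) + 50 ≈ 4784.8 mm; DoF = Df − Dn = 455.603 − 389.558 ≈ 66.045 mm.
Setup B: H = 5²/(1.6×0.004) + 5 ≈ 3911.2 mm; DoF = Df − Dn = 1218.55 − 751.94 ≈ 466.61 mm.
Ratio = 466.61 / 66.045 ≈ 7.07.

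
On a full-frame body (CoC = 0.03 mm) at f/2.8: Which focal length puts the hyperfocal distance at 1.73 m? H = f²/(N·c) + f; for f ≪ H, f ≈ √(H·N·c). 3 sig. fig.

From H = f²/(N·c) + f, with f ≪ H: f ≈ √(H·N·c) = √(1730 × 2.8 × 0.03) = √145.32 ≈ 12.05 mm.
Exact: f² + N·c·f − N·c·H = 0 ⇒ f = (−N·c + √((N·c)² + 4·N·c·H))/2 = (−0.084 + √581.29)/2 ≈ 12.013 mm ≈ 12.0 mm.

12.0 mm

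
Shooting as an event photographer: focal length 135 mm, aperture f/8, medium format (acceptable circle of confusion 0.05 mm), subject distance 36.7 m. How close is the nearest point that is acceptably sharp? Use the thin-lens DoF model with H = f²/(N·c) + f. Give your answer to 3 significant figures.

Hyperfocal distance H = f²/(N·c) + f = 135²/(8 × 0.05) + 135 = 18225/0.4 + 135 ≈ 45697.5 mm ≈ 45.70 m.
Near limit Dn = s·(H − f)/(H + s − 2f) = 36700 × (45697.5 − 135) / (45697.5 + 36700 − 2 × 135) = 36700 × 45562.5 / 82127.5 ≈ 20360 mm ≈ 20.4 m.

20.4 m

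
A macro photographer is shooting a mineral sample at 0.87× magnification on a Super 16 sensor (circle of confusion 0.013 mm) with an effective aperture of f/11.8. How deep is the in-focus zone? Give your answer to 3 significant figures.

At magnification m, DoF ≈ 2·N_eff·c/m² = 2 × 11.8 × 0.013 / 0.87² = 0.3068 / 0.7569 ≈ 0.405 mm.

0.405 mm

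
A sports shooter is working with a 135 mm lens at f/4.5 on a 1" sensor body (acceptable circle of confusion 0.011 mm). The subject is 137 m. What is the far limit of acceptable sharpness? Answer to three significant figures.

218 m

Hyperfocal distance H = f²/(N·c) + f = 135²/(4.5 × 0.011) + 135 = 18225/0.0495 + 135 ≈ 368316.8 mm ≈ 368.3 m.
Far limit Df = s·(H − f)/(H − s) = 137000 × (368316.8 − 135) / (368316.8 − 137000) = 137000 × 368181.8 / 231316.8 ≈ 218060 mm ≈ 218 m.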